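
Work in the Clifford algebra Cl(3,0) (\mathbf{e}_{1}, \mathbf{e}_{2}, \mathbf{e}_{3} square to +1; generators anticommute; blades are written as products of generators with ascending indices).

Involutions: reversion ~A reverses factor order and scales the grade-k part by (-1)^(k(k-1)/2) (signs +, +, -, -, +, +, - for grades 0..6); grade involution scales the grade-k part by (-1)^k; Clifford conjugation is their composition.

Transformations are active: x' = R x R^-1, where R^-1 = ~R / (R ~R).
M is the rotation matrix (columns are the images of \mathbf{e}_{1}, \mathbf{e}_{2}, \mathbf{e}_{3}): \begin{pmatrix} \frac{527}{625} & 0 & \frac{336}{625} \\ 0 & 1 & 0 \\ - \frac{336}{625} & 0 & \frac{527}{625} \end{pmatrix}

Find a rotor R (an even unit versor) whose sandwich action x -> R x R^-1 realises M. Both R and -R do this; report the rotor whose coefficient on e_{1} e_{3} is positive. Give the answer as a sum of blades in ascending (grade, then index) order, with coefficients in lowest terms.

Method: write R = a + b12*e_{1} e_{2} + b13*e_{1} e_{3} + b23*e_{2} e_{3} with a^2 + b12^2 + b13^2 + b23^2 = 1 (so R^-1 = ~R). Expanding the columns R e_j ~R gives tr M = 4a^2 - 1 and, from the antisymmetric part, M21 - M12 = -4a*b12, M13 - M31 = 4a*b13, M32 - M23 = -4a*b23.
Here tr M = \frac{1679}{625}, so a^2 = (1 + tr M)/4 = \frac{576}{625} and a = ±\frac{24}{25}. Taking a = \frac{24}{25}: M21 - M12 = 0, M13 - M31 = \frac{672}{625}, M32 - M23 = 0, giving b12 = 0, b13 = \frac{7}{25}, b23 = 0, i.e. R = \frac{24}{25} + \frac{7}{25} e_{1} e_{3}.
Its e_{1} e_{3} coefficient is already positive.
Answer: \frac{24}{25} + \frac{7}{25} e_{1} e_{3}. Uniqueness: Spin(3) -> SO(3) maps R and -R to the same rotation of trace \frac{1679}{625}; fixing the sign of the e_{1} e_{3} coefficient removes the ambiguity.


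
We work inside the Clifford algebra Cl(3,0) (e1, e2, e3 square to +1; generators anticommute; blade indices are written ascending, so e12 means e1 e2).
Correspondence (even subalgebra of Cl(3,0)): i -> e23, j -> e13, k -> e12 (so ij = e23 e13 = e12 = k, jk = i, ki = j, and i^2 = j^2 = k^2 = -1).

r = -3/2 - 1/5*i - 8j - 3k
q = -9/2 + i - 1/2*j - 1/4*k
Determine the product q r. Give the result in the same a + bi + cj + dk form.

In blades: q = -9/2 - 1/4*e12 - 1/2*e13 + e23, r = -3/2 - 3*e12 - 8*e13 - 1/5*e23.
Distribute q over r term by term (generator squares from the signature, products reordered to ascending indices): (-9/2)*r = 27/4 + 27/2*e12 + 36*e13 + 9/10*e23; (-1/4*e12)*r = -3/4 + 3/8*e12 + 1/20*e13 - 2*e23; (-1/2*e13)*r = -4 - 1/10*e12 + 3/4*e13 + 3/2*e23; (e23)*r = 1/5 - 8*e12 + 3*e13 - 3/2*e23.
Sum: 11/5 + 231/40*e12 + 199/5*e13 - 11/10*e23; translating back through the correspondence:
Answer: 11/5 - 11/10*i + 199/5*j + 231/40*k


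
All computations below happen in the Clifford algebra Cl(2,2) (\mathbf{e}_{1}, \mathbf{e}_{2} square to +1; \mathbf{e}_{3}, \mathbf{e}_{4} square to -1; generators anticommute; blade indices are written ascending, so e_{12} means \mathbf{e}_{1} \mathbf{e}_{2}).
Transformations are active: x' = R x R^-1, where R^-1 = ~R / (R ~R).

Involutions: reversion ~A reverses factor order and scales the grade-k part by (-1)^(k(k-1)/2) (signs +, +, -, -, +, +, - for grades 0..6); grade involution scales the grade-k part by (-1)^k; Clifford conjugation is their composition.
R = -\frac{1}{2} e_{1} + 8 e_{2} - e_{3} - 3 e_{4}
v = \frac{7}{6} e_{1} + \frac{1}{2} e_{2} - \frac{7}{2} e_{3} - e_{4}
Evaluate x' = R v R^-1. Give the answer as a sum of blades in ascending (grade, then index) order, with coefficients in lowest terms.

~R = -\frac{1}{2} e_{1} + 8 e_{2} - e_{3} - 3 e_{4}, and R ~R = \frac{217}{4}, so R^-1 = ~R / (\frac{217}{4}).
R v = -\frac{37}{12} - \frac{115}{12} e_{12} + \frac{35}{12} e_{13} + 4 e_{14} - \frac{55}{2} e_{23} - \frac{13}{2} e_{24} - \frac{19}{2} e_{34}
Answer: -\frac{1445}{1302} e_{1} - \frac{1835}{1302} e_{2} + \frac{4705}{1302} e_{3} + \frac{291}{217} e_{4}


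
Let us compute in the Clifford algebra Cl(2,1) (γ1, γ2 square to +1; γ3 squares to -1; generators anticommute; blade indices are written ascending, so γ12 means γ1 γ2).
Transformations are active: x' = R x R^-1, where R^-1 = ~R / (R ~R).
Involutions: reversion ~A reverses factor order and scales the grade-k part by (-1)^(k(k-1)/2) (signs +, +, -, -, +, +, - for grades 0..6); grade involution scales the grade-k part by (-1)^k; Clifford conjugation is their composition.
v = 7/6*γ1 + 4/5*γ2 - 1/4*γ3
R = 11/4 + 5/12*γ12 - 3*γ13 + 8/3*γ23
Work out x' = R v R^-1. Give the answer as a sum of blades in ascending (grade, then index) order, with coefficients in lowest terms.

~R = 11/4 - 5/12*γ12 + 3*γ13 - 8/3*γ23, and R ~R = -67/8, so R^-1 = ~R / (-67/8).
R v = 67/24*γ1 + 857/360*γ2 + 163/240*γ3 + 3893/720*γ123
Answer: 4009/9045*γ1 + 9107/6030*γ2 - 26557/36180*γ3


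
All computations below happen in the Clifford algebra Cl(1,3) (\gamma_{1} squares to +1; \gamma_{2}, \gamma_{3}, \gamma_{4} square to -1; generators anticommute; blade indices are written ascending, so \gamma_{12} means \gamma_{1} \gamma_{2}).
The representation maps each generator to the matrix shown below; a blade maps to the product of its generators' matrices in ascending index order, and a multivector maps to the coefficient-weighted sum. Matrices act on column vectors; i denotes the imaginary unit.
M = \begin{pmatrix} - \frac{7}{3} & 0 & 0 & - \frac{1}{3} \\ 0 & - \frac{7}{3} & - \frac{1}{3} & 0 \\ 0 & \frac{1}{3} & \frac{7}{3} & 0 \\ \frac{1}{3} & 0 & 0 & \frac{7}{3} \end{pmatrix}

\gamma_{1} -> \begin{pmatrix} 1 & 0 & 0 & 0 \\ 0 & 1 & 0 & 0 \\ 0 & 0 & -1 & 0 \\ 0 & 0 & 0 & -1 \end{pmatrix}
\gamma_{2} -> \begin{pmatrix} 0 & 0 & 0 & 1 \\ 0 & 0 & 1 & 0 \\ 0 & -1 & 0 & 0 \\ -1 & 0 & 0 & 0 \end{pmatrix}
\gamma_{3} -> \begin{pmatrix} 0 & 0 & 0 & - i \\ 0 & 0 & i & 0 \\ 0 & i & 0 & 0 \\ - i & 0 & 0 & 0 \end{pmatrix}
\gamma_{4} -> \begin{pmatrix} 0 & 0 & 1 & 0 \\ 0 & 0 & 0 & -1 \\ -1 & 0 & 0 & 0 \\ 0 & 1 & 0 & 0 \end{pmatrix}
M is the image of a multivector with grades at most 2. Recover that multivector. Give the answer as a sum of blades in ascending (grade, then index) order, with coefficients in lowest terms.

Method: the blade images are trace-orthogonal — tr(rho(e_A) rho(e_B)^-1) = 4 if A = B and 0 otherwise — and rho(e_A)^-1 = (e_A)^2 * rho(e_A) with (e_A)^2 = +1 or -1, so the coefficient of e_A in the preimage is (e_A)^2 * tr(M rho(e_A))/4.
Nonzero projections over blades of grade <= 2: \gamma_{1}: (\gamma_{1})^2 = +1, tr(M rho(\gamma_{1})) = - \frac{28}{3}, coefficient -\frac{7}{3}; \gamma_{2}: (\gamma_{2})^2 = -1, tr(M rho(\gamma_{2})) = \frac{4}{3}, coefficient -\frac{1}{3}. Every other blade of grade <= 2 projects to 0.
Answer: -\frac{7}{3} \gamma_{1} - \frac{1}{3} \gamma_{2}


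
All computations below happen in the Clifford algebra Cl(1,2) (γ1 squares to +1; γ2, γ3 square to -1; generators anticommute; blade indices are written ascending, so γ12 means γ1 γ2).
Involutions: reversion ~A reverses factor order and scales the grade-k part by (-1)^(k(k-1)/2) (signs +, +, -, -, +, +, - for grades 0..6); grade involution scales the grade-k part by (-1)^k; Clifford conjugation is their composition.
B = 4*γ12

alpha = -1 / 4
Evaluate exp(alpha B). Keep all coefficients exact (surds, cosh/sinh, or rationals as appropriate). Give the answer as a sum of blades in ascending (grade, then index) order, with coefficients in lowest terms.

B^2 = (4)^2*(γ12)^2 = 16*(+1) = 16 (a basis 2-blade squares to minus the product of its generators' squares).
B^2 = 16 — since the square is positive, the closed form is hyperbolic: l = 4, alpha*l = -1, so exp(alpha B) = cosh(-1) + (sinh(-1)/4)*B = cosh(1) + (-sinh(1)/4)*B.
Answer: cosh(1) - sinh(1)*γ12


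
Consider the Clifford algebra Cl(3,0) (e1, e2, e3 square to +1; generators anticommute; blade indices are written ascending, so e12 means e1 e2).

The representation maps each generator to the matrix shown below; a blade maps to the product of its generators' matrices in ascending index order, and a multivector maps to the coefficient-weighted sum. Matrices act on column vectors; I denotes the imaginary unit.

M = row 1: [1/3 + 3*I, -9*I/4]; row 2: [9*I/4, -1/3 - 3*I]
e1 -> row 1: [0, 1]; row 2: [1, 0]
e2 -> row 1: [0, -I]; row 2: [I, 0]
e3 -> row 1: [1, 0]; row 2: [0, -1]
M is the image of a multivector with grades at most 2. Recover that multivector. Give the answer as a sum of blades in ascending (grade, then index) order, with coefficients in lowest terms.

Method: 1, rho(e1), rho(e2), rho(e3) form a trace-orthogonal basis of the 2x2 complex matrices (tr(X Y) = 2 if X = Y, else 0), so M = m0*1 + m1*rho(e1) + m2*rho(e2) + m3*rho(e3) with m0 = tr(M)/2 = 0, m1 = tr(M rho(e1))/2 = 0, m2 = tr(M rho(e2))/2 = 9/4, m3 = tr(M rho(e3))/2 = 1/3 + 3*I.
Multiplying table entries, the bivector images are rho(e12) = I*rho(e3), rho(e13) = -I*rho(e2), rho(e23) = I*rho(e1); with real blade coefficients the real parts of m0..m3 are the coefficients of 1, e1, e2, e3 and the imaginary parts give the bivectors (e23: Im m1, e13: -Im m2, e12: Im m3).
Answer: 9/4*e2 + 1/3*e3 + 3*e12


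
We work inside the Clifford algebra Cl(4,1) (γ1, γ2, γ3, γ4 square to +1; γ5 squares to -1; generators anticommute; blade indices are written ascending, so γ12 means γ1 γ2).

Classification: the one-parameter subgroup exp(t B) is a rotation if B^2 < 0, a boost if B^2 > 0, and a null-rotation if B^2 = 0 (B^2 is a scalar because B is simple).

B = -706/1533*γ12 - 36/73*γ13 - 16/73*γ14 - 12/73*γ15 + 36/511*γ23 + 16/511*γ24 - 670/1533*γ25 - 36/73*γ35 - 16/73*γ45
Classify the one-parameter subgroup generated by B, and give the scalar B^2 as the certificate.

B^2 term by term: the squares give (-706/1533)^2*(γ12)^2 + (-36/73)^2*(γ13)^2 + (-16/73)^2*(γ14)^2 + (-12/73)^2*(γ15)^2 + (36/511)^2*(γ23)^2 + (16/511)^2*(γ24)^2 + (-670/1533)^2*(γ25)^2 + (-36/73)^2*(γ35)^2 + (-16/73)^2*(γ45)^2 = 498436/2350089*(-1) + 1296/5329*(-1) + 256/5329*(-1) + 144/5329*(+1) + 1296/261121*(-1) + 256/261121*(-1) + 448900/2350089*(+1) + 1296/5329*(+1) + 256/5329*(+1) = 0 (each basis 2-blade squares to minus the product of its generators' squares); cross terms between blades sharing an index anticommute and cancel; the commuting (index-disjoint) pairs give grade-4 terms 2*c*c'*(blade product), which cancel blade by blade — γ1234: 1152/37303 - 1152/37303 = 0; γ1235: 16944/37303 - 16080/37303 - 864/37303 = 0; γ1245: 22592/111909 - 21440/111909 - 384/37303 = 0; γ1345: 1152/5329 - 1152/5329 = 0; γ2345: -1152/37303 + 1152/37303 = 0 — confirming B is simple. So B^2 = 0.
Answer: null-rotation, certificate B^2 = 0. The invariant at work: B^2 = 0 is unchanged by conjugation, hence its sign classifies the subgroup whatever basis B is written in.


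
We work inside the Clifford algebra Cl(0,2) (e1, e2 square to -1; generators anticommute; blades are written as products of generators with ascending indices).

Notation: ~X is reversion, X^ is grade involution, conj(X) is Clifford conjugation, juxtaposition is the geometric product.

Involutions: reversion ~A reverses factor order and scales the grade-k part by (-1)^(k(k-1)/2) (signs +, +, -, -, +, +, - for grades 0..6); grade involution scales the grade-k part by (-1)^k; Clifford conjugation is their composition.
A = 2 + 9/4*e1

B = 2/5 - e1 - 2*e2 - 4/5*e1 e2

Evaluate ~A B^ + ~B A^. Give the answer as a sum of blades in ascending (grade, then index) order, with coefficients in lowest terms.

first term: -29/20 + 29/10*e1 + 29/5*e2 + 29/10*e1 e2
second term: -29/20 - 29/10*e1 - 29/5*e2 - 29/10*e1 e2
Answer: -29/10


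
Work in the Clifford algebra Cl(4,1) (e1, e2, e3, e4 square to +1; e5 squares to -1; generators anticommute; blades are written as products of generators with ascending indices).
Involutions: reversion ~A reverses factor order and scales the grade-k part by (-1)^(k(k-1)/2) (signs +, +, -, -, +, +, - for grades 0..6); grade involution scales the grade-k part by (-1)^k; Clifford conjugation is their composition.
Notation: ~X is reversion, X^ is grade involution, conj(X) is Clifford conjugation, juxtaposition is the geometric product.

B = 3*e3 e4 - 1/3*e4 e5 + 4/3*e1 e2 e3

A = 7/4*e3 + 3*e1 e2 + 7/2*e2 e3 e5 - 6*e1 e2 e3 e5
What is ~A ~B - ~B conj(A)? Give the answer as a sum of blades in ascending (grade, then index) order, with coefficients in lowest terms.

first term: -4*e3 - 21/4*e4 + 8*e5 - 7/3*e1 e2 + 14/3*e1 e5 - 7/6*e2 e3 e4 + 21/2*e2 e4 e5 + 7/12*e3 e4 e5 + 7*e1 e2 e3 e4 + 17*e1 e2 e4 e5
second term: -4*e3 - 21/4*e4 - 8*e5 + 7/3*e1 e2 + 14/3*e1 e5 - 7/6*e2 e3 e4 + 21/2*e2 e4 e5 - 7/12*e3 e4 e5 + 11*e1 e2 e3 e4 - 19*e1 e2 e4 e5
Answer: 16*e5 - 14/3*e1 e2 + 7/6*e3 e4 e5 - 4*e1 e2 e3 e4 + 36*e1 e2 e4 e5


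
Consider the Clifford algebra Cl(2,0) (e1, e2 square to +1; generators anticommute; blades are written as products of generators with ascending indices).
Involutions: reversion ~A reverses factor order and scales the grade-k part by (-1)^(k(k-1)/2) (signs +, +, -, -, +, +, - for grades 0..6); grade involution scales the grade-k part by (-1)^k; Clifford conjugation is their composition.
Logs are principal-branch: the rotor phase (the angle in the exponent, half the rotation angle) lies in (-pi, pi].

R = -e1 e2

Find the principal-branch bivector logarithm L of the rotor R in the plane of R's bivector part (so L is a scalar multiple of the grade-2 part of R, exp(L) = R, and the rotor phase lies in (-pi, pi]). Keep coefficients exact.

The scalar part of R is 0, so the principal-branch rotor phase is pinned; divide the bivector part by its sine to get the unit plane — L is the phase times that plane.
Concretely: cos(phase) = 0 gives phase = ±pi/2, and since phase/sin(phase) is even the sign is immaterial: L = (phase/sin(phase)) * <R>_2 = (pi/2) * <R>_2.
Answer: -pi/2*e1 e2


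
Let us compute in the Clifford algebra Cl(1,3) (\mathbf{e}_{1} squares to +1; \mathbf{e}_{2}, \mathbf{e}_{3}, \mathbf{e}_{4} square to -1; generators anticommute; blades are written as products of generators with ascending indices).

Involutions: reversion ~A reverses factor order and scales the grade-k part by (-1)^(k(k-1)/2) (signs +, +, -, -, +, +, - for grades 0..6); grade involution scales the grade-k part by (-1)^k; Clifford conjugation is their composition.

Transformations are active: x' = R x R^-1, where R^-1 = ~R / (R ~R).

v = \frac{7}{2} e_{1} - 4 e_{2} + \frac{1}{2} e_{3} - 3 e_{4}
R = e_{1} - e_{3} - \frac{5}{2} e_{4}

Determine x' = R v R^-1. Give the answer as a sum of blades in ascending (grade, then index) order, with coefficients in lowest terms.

~R = e_{1} - e_{3} - \frac{5}{2} e_{4}, and R ~R = -\frac{25}{4}, so R^-1 = ~R / (-\frac{25}{4}).
R v = -\frac{7}{2} - 4 e_{1} e_{2} + 4 e_{1} e_{3} + \frac{23}{4} e_{1} e_{4} - 4 e_{2} e_{3} - 10 e_{2} e_{4} + \frac{17}{4} e_{3} e_{4}
Answer: -\frac{119}{50} e_{1} + 4 e_{2} - \frac{81}{50} e_{3} + \frac{1}{5} e_{4}


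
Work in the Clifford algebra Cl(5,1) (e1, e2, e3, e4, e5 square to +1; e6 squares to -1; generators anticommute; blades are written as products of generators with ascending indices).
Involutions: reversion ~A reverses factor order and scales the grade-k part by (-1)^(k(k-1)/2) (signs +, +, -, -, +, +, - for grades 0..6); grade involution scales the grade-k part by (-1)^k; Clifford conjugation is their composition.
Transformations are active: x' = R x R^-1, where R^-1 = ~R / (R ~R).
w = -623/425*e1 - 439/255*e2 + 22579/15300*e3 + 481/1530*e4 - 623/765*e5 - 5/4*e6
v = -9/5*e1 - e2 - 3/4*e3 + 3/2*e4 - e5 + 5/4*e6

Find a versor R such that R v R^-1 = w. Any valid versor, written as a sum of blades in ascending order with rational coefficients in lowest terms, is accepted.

Here q(v) = q(w) = 649/100; the classical choice R = v + w = -1388/425*e1 - 694/255*e2 + 2776/3825*e3 + 1388/765*e4 - 1388/765*e5 then realises v -> w under the sandwich.
Answer: -1388/425*e1 - 694/255*e2 + 2776/3825*e3 + 1388/765*e4 - 1388/765*e5


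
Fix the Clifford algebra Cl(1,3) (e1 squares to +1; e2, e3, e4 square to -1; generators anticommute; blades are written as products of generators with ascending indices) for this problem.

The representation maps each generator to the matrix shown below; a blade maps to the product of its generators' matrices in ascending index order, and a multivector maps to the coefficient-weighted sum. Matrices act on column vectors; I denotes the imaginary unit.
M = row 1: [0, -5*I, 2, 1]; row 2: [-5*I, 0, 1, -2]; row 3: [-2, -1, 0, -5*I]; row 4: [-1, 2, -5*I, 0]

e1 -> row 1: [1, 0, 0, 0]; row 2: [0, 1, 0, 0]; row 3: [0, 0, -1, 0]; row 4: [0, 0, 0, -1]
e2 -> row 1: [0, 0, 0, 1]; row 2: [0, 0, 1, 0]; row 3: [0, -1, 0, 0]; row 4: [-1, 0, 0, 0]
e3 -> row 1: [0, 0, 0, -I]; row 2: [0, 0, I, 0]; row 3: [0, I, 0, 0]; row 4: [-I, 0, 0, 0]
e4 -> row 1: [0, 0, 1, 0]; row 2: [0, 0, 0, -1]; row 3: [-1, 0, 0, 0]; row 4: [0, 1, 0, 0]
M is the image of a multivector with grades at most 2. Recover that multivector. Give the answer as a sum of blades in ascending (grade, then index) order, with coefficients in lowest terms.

Method: the blade images are trace-orthogonal — tr(rho(e_A) rho(e_B)^-1) = 4 if A = B and 0 otherwise — and rho(e_A)^-1 = (e_A)^2 * rho(e_A) with (e_A)^2 = +1 or -1, so the coefficient of e_A in the preimage is (e_A)^2 * tr(M rho(e_A))/4.
Nonzero projections over blades of grade <= 2: e2: (e2)^2 = -1, tr(M rho(e2)) = -4, coefficient 1; e4: (e4)^2 = -1, tr(M rho(e4)) = -8, coefficient 2; e3 e4: (e3 e4)^2 = -1, tr(M rho(e3 e4)) = -20, coefficient 5. Every other blade of grade <= 2 projects to 0.
Answer: e2 + 2*e4 + 5*e3 e4


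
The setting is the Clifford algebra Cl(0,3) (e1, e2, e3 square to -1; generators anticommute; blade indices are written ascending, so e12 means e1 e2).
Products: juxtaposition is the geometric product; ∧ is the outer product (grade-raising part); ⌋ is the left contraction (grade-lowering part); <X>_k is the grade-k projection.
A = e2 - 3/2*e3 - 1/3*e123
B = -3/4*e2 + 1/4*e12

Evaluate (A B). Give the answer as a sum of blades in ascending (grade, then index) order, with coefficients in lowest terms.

step 1: 3/4 + 1/4*e1 + 1/12*e3 + 1/4*e13 - 9/8*e23 - 3/8*e123
Answer: 3/4 + 1/4*e1 + 1/12*e3 + 1/4*e13 - 9/8*e23 - 3/8*e123


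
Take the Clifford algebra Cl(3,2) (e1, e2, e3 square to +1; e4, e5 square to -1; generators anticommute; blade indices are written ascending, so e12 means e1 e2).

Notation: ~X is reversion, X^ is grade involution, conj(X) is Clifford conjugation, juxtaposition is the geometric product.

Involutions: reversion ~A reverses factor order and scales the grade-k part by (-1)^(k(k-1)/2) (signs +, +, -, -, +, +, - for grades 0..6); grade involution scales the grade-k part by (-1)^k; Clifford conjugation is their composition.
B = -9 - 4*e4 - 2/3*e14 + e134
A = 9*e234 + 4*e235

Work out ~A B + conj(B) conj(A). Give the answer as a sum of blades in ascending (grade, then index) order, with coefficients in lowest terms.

first term: 9*e12 - 36*e23 + 6*e123 + 81*e234 + 36*e235 + 4*e1245 - 16*e2345 + 8/3*e12345
second term: 9*e12 - 36*e23 - 6*e123 - 81*e234 - 36*e235 - 4*e1245 + 16*e2345 + 8/3*e12345
Answer: 18*e12 - 72*e23 + 16/3*e12345


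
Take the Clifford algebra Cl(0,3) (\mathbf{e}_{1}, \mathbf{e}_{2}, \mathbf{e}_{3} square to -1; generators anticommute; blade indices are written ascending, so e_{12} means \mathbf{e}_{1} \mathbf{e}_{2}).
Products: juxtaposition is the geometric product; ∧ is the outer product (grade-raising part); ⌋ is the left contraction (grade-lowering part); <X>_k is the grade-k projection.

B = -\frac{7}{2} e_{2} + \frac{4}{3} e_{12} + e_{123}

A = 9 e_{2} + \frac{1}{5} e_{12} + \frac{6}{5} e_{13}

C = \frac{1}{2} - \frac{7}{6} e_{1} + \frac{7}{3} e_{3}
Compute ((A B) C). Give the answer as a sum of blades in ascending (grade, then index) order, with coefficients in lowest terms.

step 1: \frac{937}{30} + \frac{127}{10} e_{1} + \frac{6}{5} e_{2} - \frac{1}{5} e_{3} + 9 e_{13} - \frac{8}{5} e_{23} + \frac{21}{5} e_{123}
step 2: \frac{309}{10} - \frac{2299}{45} e_{1} + \frac{13}{3} e_{2} + \frac{1121}{18} e_{3} - \frac{42}{5} e_{12} + \frac{339}{10} e_{13} + \frac{69}{10} e_{23} + \frac{119}{30} e_{123}
Answer: \frac{309}{10} - \frac{2299}{45} e_{1} + \frac{13}{3} e_{2} + \frac{1121}{18} e_{3} - \frac{42}{5} e_{12} + \frac{339}{10} e_{13} + \frac{69}{10} e_{23} + \frac{119}{30} e_{123}


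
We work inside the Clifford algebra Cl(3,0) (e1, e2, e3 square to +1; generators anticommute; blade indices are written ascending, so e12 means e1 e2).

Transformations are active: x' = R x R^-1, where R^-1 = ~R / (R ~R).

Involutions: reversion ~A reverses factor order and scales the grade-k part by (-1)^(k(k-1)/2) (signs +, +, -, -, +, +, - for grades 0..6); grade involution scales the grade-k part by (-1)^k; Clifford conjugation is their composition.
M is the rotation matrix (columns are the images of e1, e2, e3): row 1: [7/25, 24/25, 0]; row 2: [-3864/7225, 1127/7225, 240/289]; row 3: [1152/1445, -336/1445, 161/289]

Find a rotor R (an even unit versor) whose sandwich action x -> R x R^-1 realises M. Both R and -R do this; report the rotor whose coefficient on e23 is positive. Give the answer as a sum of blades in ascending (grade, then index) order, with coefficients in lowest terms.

Method: write R = a + b12*e12 + b13*e13 + b23*e23 with a^2 + b12^2 + b13^2 + b23^2 = 1 (so R^-1 = ~R). Expanding the columns R e_j ~R gives tr M = 4a^2 - 1 and, from the antisymmetric part, M21 - M12 = -4a*b12, M13 - M31 = 4a*b13, M32 - M23 = -4a*b23.
Here tr M = 287/289, so a^2 = (1 + tr M)/4 = 144/289 and a = ±12/17. Taking a = 12/17: M21 - M12 = -432/289, M13 - M31 = -1152/1445, M32 - M23 = -1536/1445, giving b12 = 9/17, b13 = -24/85, b23 = 32/85, i.e. R = 12/17 + 9/17*e12 - 24/85*e13 + 32/85*e23.
Its e23 coefficient is already positive.
Answer: 12/17 + 9/17*e12 - 24/85*e13 + 32/85*e23. Note: both R and -R realise this M (trace 287/289); the covering map identifies them, and the e23-coefficient sign is the tie-breaker.


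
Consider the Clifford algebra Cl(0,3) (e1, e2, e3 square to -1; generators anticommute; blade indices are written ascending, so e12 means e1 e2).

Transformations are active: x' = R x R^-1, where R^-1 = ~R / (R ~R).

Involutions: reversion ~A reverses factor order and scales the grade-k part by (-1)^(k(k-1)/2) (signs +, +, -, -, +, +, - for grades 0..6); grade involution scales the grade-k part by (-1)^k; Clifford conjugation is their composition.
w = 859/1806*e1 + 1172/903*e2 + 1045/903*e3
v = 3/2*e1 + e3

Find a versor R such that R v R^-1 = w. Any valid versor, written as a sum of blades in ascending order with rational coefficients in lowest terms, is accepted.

Reasoning: v^2 = w^2 = -13/4 since conjugation preserves the quadratic form; R = v + w = 1784/903*e1 + 1172/903*e2 + 1948/903*e3 is then valid when invertible, keeping its own part and reversing (v - w)/2.
Answer: 1784/903*e1 + 1172/903*e2 + 1948/903*e3


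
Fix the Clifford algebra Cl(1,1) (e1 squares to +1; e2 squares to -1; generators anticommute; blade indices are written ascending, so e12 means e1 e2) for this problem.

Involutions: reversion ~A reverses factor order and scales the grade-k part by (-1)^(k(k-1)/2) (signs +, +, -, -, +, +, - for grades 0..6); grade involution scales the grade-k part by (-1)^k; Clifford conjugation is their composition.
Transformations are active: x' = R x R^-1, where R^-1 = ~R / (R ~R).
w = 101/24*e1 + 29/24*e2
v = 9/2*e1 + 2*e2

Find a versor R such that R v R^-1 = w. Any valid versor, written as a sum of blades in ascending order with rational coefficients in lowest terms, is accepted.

Construction: equal norms (both 65/4) license R = v + w = 209/24*e1 + 77/24*e2 — nothing changes along that direction, while (v - w)/2 changes sign, so v maps onto w.
Answer: 209/24*e1 + 77/24*e2


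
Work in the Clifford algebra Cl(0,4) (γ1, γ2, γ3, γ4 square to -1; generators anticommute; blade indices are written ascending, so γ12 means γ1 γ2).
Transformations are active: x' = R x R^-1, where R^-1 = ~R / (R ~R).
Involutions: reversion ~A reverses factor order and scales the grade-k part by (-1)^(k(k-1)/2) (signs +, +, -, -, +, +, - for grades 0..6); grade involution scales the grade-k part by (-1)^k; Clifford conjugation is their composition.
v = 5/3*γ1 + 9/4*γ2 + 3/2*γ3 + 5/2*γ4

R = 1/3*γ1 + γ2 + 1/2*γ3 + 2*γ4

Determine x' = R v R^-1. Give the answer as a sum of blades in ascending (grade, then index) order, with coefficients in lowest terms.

~R = 1/3*γ1 + γ2 + 1/2*γ3 + 2*γ4, and R ~R = -193/36, so R^-1 = ~R / (-193/36).
R v = -77/9 - 11/12*γ12 - 1/3*γ13 - 5/2*γ14 + 3/8*γ23 - 2*γ24 - 7/4*γ34
Answer: -349/579*γ1 + 727/772*γ2 + 37/386*γ3 + 1499/386*γ4


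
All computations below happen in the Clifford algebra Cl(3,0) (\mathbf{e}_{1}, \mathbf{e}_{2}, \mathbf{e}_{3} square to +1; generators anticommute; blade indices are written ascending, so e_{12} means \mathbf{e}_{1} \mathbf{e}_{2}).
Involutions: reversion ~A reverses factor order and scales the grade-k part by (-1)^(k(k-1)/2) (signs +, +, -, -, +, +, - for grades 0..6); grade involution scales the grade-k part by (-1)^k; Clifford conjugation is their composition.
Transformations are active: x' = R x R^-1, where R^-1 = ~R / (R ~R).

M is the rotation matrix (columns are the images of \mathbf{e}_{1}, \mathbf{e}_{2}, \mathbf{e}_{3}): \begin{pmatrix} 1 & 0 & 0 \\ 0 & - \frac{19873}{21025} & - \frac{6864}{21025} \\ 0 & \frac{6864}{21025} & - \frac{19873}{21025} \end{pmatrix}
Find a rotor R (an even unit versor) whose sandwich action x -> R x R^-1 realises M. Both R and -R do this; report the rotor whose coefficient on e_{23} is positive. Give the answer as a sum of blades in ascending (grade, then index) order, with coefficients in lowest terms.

Method: write R = a + b12*e_{12} + b13*e_{13} + b23*e_{23} with a^2 + b12^2 + b13^2 + b23^2 = 1 (so R^-1 = ~R). Expanding the columns R e_j ~R gives tr M = 4a^2 - 1 and, from the antisymmetric part, M21 - M12 = -4a*b12, M13 - M31 = 4a*b13, M32 - M23 = -4a*b23.
Here tr M = -\frac{18721}{21025}, so a^2 = (1 + tr M)/4 = \frac{576}{21025} and a = ±\frac{24}{145}. Taking a = \frac{24}{145}: M21 - M12 = 0, M13 - M31 = 0, M32 - M23 = \frac{13728}{21025}, giving b12 = 0, b13 = 0, b23 = -\frac{143}{145}, i.e. R = \frac{24}{145} - \frac{143}{145} e_{23}.
Its e_{23} coefficient is negative, so report the other preimage -R.
Answer: -\frac{24}{145} + \frac{143}{145} e_{23}. Note: both R and -R realise this M (trace -\frac{18721}{21025}); the covering map identifies them, and the e_{23}-coefficient sign is the tie-breaker.


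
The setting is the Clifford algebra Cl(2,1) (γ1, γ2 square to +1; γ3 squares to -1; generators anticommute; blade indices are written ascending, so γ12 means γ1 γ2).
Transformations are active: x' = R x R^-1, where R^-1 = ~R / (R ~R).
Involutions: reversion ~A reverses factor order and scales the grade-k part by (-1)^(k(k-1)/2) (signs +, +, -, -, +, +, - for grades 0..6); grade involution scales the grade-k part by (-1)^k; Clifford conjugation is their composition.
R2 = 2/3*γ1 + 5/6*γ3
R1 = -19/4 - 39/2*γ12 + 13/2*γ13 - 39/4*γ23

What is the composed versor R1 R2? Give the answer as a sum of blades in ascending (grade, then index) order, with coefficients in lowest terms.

Distribute over the terms of R2 (each basis-blade product reordered to ascending indices, repeated generators contracted through their squares):
R1 (2/3*γ1) = -19/6*γ1 + 13*γ2 - 13/3*γ3 - 13/2*γ123
R1 (5/6*γ3) = -65/12*γ1 + 65/8*γ2 - 95/24*γ3 - 65/4*γ123
Summing the partial products and collecting blades:
Answer: -103/12*γ1 + 169/8*γ2 - 199/24*γ3 - 91/4*γ123


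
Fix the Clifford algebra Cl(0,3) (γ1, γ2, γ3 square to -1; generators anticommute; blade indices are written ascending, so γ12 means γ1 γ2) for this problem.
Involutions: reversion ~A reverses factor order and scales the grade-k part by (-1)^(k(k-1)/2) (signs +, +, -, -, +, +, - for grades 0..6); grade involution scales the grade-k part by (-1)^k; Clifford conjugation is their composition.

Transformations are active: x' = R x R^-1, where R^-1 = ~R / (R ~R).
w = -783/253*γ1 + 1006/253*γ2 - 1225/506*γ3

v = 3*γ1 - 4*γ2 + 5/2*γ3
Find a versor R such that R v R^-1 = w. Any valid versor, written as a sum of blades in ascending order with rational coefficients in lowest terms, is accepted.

The midline construction: v and w both square to -125/4, so reflecting in their sum -24/253*γ1 - 6/253*γ2 + 20/253*γ3 exchanges them.
Answer: -24/253*γ1 - 6/253*γ2 + 20/253*γ3


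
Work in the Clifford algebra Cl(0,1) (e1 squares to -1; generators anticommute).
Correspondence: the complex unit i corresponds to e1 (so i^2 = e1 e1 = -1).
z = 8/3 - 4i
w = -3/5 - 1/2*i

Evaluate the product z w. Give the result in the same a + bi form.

In blades: z = 8/3 - 4*e1, w = -3/5 - 1/2*e1.
Distribute z over w term by term (generator squares from the signature, products reordered to ascending indices): (8/3)*w = -8/5 - 4/3*e1; (-4*e1)*w = -2 + 12/5*e1.
Sum: -18/5 + 16/15*e1; translating back through the correspondence:
Answer: -18/5 + 16/15*i


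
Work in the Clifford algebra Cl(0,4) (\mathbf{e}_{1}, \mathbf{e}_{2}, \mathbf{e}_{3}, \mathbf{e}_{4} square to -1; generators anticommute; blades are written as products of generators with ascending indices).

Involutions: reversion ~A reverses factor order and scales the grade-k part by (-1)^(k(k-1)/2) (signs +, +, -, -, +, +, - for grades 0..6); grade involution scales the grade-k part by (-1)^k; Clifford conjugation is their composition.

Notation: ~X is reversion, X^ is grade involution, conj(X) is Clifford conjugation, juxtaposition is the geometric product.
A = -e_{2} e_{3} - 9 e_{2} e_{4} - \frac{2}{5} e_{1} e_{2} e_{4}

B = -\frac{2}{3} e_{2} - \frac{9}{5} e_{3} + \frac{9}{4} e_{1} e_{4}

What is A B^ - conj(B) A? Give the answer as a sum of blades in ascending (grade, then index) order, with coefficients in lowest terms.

first term: \frac{9}{10} e_{2} - \frac{2}{3} e_{3} - 6 e_{4} + \frac{81}{4} e_{1} e_{2} - \frac{4}{15} e_{1} e_{4} + \frac{81}{5} e_{2} e_{3} e_{4} - \frac{153}{100} e_{1} e_{2} e_{3} e_{4}
second term: -\frac{9}{10} e_{2} + \frac{2}{3} e_{3} + 6 e_{4} + \frac{81}{4} e_{1} e_{2} - \frac{4}{15} e_{1} e_{4} + \frac{81}{5} e_{2} e_{3} e_{4} + \frac{153}{100} e_{1} e_{2} e_{3} e_{4}
Answer: \frac{9}{5} e_{2} - \frac{4}{3} e_{3} - 12 e_{4} - \frac{153}{50} e_{1} e_{2} e_{3} e_{4}


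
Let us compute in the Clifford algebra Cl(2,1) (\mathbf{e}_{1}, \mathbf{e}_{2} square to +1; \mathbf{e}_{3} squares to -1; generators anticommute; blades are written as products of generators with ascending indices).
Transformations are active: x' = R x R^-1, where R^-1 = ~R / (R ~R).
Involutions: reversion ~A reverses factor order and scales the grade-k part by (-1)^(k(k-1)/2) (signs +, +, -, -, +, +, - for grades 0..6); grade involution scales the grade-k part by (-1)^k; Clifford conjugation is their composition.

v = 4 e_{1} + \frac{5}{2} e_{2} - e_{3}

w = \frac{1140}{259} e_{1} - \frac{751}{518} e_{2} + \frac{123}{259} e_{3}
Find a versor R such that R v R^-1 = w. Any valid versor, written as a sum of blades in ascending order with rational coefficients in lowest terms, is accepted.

Key observation: q(v) = q(w) = \frac{85}{4} (sandwiches preserve the norm), so R = v + w = \frac{2176}{259} e_{1} + \frac{272}{259} e_{2} - \frac{136}{259} e_{3} works whenever it is invertible — the component of v along it is kept and (v - w)/2 reverses, sending v to w.
Answer: \frac{2176}{259} e_{1} + \frac{272}{259} e_{2} - \frac{136}{259} e_{3}


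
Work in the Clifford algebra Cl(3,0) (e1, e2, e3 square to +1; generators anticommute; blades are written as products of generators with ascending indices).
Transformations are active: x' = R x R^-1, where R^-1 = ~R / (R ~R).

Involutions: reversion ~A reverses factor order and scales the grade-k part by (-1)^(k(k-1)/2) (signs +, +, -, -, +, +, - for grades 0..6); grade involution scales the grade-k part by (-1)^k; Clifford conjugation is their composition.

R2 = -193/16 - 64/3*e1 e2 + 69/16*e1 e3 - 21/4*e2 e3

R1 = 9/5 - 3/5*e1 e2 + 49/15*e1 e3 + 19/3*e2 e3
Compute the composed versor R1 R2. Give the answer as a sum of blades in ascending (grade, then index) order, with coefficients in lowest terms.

Distribute over the terms of R1 (each basis-blade product reordered to ascending indices, repeated generators contracted through their squares):
(9/5) R2 = -1737/80 - 192/5*e1 e2 + 621/80*e1 e3 - 189/20*e2 e3
(-3/5*e1 e2) R2 = -64/5 + 579/80*e1 e2 + 63/20*e1 e3 + 207/80*e2 e3
(49/15*e1 e3) R2 = -1127/80 + 343/20*e1 e2 - 9457/240*e1 e3 - 3136/45*e2 e3
(19/3*e2 e3) R2 = 133/4 + 437/16*e1 e2 + 1216/9*e1 e3 - 3667/48*e2 e3
Summing the partial products and collecting blades:
Answer: -307/20 + 133/10*e1 e2 + 38383/360*e1 e3 - 55061/360*e2 e3


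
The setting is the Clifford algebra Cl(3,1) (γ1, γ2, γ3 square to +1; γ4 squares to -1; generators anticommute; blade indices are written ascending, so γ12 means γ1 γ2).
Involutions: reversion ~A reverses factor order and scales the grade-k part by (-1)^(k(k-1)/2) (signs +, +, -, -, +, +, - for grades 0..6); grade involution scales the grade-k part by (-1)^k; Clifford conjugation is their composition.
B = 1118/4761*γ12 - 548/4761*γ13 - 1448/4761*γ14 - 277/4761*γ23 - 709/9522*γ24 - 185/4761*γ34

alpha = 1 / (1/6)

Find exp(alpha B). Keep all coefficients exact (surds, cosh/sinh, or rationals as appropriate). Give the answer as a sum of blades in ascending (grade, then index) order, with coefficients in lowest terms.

B^2 term by term: the squares give (1118/4761)^2*(γ12)^2 + (-548/4761)^2*(γ13)^2 + (-1448/4761)^2*(γ14)^2 + (-277/4761)^2*(γ23)^2 + (-709/9522)^2*(γ24)^2 + (-185/4761)^2*(γ34)^2 = 1249924/22667121*(-1) + 300304/22667121*(-1) + 2096704/22667121*(+1) + 76729/22667121*(-1) + 502681/90668484*(+1) + 34225/22667121*(+1) = 1/36 (each basis 2-blade squares to minus the product of its generators' squares); cross terms between blades sharing an index anticommute and cancel; the commuting (index-disjoint) pairs give grade-4 terms 2*c*c'*(blade product), which cancel blade by blade — γ1234: -413660/22667121 - 388532/22667121 + 802192/22667121 = 0 — confirming B is simple. So B^2 = 1/36.
B^2 = 1/36 — since the square is positive, the closed form is hyperbolic: l = 1/6, alpha*l = 1, so exp(alpha B) = cosh(1) + (sinh(1)/(1/6))*B = cosh(1) + (6*sinh(1))*B.
Answer: cosh(1) + 2236*sinh(1)/1587*γ12 - 1096*sinh(1)/1587*γ13 - 2896*sinh(1)/1587*γ14 - 554*sinh(1)/1587*γ23 - 709*sinh(1)/1587*γ24 - 370*sinh(1)/1587*γ34


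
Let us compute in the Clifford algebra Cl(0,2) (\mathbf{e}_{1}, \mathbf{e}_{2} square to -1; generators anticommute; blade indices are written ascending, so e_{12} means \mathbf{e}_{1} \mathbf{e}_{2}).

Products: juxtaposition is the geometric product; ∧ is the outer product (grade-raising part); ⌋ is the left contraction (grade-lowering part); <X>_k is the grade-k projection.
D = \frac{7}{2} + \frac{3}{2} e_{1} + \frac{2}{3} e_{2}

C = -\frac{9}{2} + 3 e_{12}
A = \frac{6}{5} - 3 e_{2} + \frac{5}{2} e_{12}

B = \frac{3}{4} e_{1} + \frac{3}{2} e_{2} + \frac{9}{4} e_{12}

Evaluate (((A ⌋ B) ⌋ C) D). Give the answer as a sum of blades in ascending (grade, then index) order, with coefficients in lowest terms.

step 1: -\frac{9}{8} - \frac{117}{20} e_{1} + \frac{9}{5} e_{2} + \frac{27}{10} e_{12}
step 2: -\frac{243}{80} + \frac{27}{5} e_{1} + \frac{351}{20} e_{2} - \frac{27}{8} e_{12}
step 3: -\frac{4869}{160} + \frac{531}{32} e_{1} + \frac{4347}{80} e_{2} - \frac{2763}{80} e_{12}
Answer: -\frac{4869}{160} + \frac{531}{32} e_{1} + \frac{4347}{80} e_{2} - \frac{2763}{80} e_{12}


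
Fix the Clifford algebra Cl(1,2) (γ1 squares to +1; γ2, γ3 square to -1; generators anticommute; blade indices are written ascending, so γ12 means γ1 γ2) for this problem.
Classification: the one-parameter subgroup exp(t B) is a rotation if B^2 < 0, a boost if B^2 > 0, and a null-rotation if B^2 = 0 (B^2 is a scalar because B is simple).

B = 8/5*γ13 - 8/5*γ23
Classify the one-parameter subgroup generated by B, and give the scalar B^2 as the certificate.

B^2 term by term: the squares give (8/5)^2*(γ13)^2 + (-8/5)^2*(γ23)^2 = 64/25*(+1) + 64/25*(-1) = 0 (each basis 2-blade squares to minus the product of its generators' squares); cross terms between blades sharing an index anticommute and cancel. So B^2 = 0.
Answer: null-rotation, certificate B^2 = 0. Check the certificate: B^2 = 0, and that sign is decisive whatever form B takes.


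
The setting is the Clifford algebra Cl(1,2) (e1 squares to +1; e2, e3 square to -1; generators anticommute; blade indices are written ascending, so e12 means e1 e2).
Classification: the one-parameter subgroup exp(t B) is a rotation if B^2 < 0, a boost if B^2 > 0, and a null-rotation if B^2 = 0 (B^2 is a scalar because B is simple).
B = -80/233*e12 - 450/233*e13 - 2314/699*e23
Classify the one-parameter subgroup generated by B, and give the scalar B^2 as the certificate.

B^2 term by term: the squares give (-80/233)^2*(e12)^2 + (-450/233)^2*(e13)^2 + (-2314/699)^2*(e23)^2 = 6400/54289*(+1) + 202500/54289*(+1) + 5354596/488601*(-1) = -64/9 (each basis 2-blade squares to minus the product of its generators' squares); cross terms between blades sharing an index anticommute and cancel. So B^2 = -64/9.
Answer: rotation, certificate B^2 = -64/9. Check the certificate: B^2 = -64/9, and that sign is decisive whatever form B takes.


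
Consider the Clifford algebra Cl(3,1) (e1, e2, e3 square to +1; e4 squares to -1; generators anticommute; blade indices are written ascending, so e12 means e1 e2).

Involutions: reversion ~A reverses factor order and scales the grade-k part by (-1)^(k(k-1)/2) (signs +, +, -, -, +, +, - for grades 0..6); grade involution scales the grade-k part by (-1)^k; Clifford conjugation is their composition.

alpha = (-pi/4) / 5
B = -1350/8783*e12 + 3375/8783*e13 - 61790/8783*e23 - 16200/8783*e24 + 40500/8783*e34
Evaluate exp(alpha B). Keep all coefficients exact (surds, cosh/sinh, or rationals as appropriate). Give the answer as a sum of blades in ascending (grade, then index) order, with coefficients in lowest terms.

B^2 term by term: the squares give (-1350/8783)^2*(e12)^2 + (3375/8783)^2*(e13)^2 + (-61790/8783)^2*(e23)^2 + (-16200/8783)^2*(e24)^2 + (40500/8783)^2*(e34)^2 = 1822500/77141089*(-1) + 11390625/77141089*(-1) + 3818004100/77141089*(-1) + 262440000/77141089*(+1) + 1640250000/77141089*(+1) = -25 (each basis 2-blade squares to minus the product of its generators' squares); cross terms between blades sharing an index anticommute and cancel; the commuting (index-disjoint) pairs give grade-4 terms 2*c*c'*(blade product), which cancel blade by blade — e1234: -109350000/77141089 + 109350000/77141089 = 0 — confirming B is simple. So B^2 = -25.
B^2 = -25 — the negative square puts this in the circular regime; l = 5, alpha*l = -pi/4, so exp(alpha B) = cos(-pi/4) + (sin(-pi/4)/5)*B = sqrt(2)/2 + (-sqrt(2)/10)*B.
Answer: sqrt(2)/2 + 135*sqrt(2)/8783*e12 - 675*sqrt(2)/17566*e13 + 6179*sqrt(2)/8783*e23 + 1620*sqrt(2)/8783*e24 - 4050*sqrt(2)/8783*e34


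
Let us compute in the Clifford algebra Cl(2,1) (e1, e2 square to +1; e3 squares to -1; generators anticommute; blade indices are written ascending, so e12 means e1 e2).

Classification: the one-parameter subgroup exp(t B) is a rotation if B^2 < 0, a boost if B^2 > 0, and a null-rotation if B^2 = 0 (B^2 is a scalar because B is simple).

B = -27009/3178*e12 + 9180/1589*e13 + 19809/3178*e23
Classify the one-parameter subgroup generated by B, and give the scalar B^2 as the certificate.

B^2 term by term: the squares give (-27009/3178)^2*(e12)^2 + (9180/1589)^2*(e13)^2 + (19809/3178)^2*(e23)^2 = 729486081/10099684*(-1) + 84272400/2524921*(+1) + 392396481/10099684*(+1) = 0 (each basis 2-blade squares to minus the product of its generators' squares); cross terms between blades sharing an index anticommute and cancel. So B^2 = 0.
Answer: null-rotation, certificate B^2 = 0. Note: conjugating B changes its blade decomposition but never the scalar B^2 = 0, whose sign settles the classification.


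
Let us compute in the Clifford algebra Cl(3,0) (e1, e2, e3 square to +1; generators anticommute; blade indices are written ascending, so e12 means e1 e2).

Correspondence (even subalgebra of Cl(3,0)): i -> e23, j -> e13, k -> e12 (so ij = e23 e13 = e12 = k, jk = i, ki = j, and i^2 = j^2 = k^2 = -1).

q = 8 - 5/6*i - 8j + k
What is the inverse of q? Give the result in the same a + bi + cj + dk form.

In blades: q = 8 + e12 - 8*e13 - 5/6*e23.
With qbar = 8 - e12 + 8*e13 + 5/6*e23 (scalar fixed, mapped units negated), q qbar = 4669/36 (the sum of squared coefficients), so q^-1 = qbar / (4669/36) = 288/4669 - 36/4669*e12 + 288/4669*e13 + 30/4669*e23; translating back:
Answer: 288/4669 + 30/4669*i + 288/4669*j - 36/4669*k
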